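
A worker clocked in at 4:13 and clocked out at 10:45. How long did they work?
From 4:13 to 10:45:
(10 x 60 + 45) - (4 x 60 + 13) = 645 - 253 = 392 minutes
= 6 hours and 32 minutes

Final answer: 6 hours and 32 minutes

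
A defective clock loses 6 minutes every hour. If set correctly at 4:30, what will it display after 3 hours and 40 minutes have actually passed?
For every 60 true minutes, the faulty clock advances 60 - 6 = 54 minutes.
True elapsed: 3 hours and 40 minutes = 220 minutes.
Faulty clock advances: 220 x 54/60 = 198 minutes (drift: 22 minutes behind).
Shown time: 4:30 + 198 minutes = 7:48.

Final answer: 7:48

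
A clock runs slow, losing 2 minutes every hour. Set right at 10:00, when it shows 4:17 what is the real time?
For every 60 true minutes, the faulty clock advances 58 minutes, so 1 faulty-clock minute corresponds to 60/58 true minutes.
From 10:00 to 4:17 on the faulty dial is 377 minutes.
True elapsed: 377 x 60/58 = 390 minutes = 6 hours and 30 minutes.
True time: 10:00 + 6 hours and 30 minutes = 4:30.

Final answer: 4:30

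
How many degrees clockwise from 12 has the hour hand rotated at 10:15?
The hour hand moves 30 degrees per hour and 0.5 degrees per minute.
At 10:15: (10) x 30 + 15 x 0.5 = 300 + 7.5 = 307.5 degrees

Final answer: 307.5 degrees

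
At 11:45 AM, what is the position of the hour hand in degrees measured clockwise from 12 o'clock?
The hour hand moves 30 degrees per hour and 0.5 degrees per minute.
At 11:45: (11) x 30 + 45 x 0.5 = 330 + 22.5 = 352.5 degrees

Final answer: 352.5 degrees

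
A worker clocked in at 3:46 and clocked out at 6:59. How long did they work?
From 3:46 to 6:59:
(6 x 60 + 59) - (3 x 60 + 46) = 419 - 226 = 193 minutes
= 3 hours and 13 minutes

Final answer: 3 hours and 13 minutes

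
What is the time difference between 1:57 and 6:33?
From 1:57 to 6:33:
(6 x 60 + 33) - (1 x 60 + 57) = 393 - 117 = 276 minutes
= 4 hours and 36 minutes

Final answer: 4 hours and 36 minutes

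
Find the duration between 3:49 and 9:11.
From 3:49 to 9:11:
(9 x 60 + 11) - (3 x 60 + 49) = 551 - 229 = 322 minutes
= 5 hours and 22 minutes

Final answer: 5 hours and 22 minutes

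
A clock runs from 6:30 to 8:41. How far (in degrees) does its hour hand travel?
The hour hand moves 0.5 degrees per minute.
Time elapsed: 8:41 - 6:30 = 131 minutes
Angular displacement: 131 x 0.5 = 65.5 degrees

Final answer: 65.5 degrees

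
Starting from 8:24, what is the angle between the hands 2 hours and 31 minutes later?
First find the time 2 hours and 31 minutes after 8:24.
Total minutes: 8 x 60 + 24 + 2 x 60 + 31 = 655.
655 mod 720 = 655 minutes = 10:55.
Now compute the angle at 10:55:
Hour hand: 10 x 30 + 55 x 0.5 = 327.5 degrees
Minute hand: 55 x 6 = 330 degrees
Difference: |327.5 - 330| = 2.5 degrees
The angle is 2.5 degrees

Final answer: 2.5 degrees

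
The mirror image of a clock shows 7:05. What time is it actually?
Reflection across the vertical (12-6) axis maps a hand at angle A degrees to (360 - A) degrees, which sends a reading of T minutes past 12:00 to (720 - T) minutes past 12:00.
Mirror reads 7:05 = 425 minutes past 12:00.
Actual time: (720 - 425) mod 720 = 295 minutes = 4:55.

Final answer: 4:55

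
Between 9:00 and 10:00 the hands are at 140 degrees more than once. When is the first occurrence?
At t minutes past 9:00, the hour hand is at 30 x 9 + 0.5t degrees and the minute hand is at 6t degrees.
The smaller angle between them is 140 degrees when |30H - 5.5t| = 140 or |30H - 5.5t| = 220.
With H = 9, solve 30 x 9 - 5.5t = +/- target for each target:
  t = (30 x 9 - 140) / 5.5 = 23.64
  t = (30 x 9 + 140) / 5.5 = 74.55 (outside (0, 60))
  t = (30 x 9 - 220) / 5.5 = 9.09
  t = (30 x 9 + 220) / 5.5 = 89.09 (outside (0, 60))
Valid solutions in (0, 60): {9.09, 23.64} minutes.
The first occurrence is t = 9.09 minutes.
The hands form a 140-degree angle at 9.09 minutes past 9:00.

Final answer: 9.09 minutes past 9:00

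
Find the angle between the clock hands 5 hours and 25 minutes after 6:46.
First find the time 5 hours and 25 minutes after 6:46.
Total minutes: 6 x 60 + 46 + 5 x 60 + 25 = 731.
731 mod 720 = 11 minutes = 12:11.
Now compute the angle at 12:11:
Hour hand: 0 x 30 + 11 x 0.5 = 5.5 degrees
Minute hand: 11 x 6 = 66 degrees
Difference: |5.5 - 66| = 60.5 degrees
The angle is 60.5 degrees

Final answer: 60.5 degrees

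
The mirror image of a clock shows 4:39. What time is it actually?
Reflection across the vertical (12-6) axis maps a hand at angle A degrees to (360 - A) degrees, which sends a reading of T minutes past 12:00 to (720 - T) minutes past 12:00.
Mirror reads 4:39 = 279 minutes past 12:00.
Actual time: (720 - 279) mod 720 = 441 minutes = 7:21.

Final answer: 7:21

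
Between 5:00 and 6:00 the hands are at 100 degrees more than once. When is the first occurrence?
At t minutes past 5:00, the hour hand is at 30 x 5 + 0.5t degrees and the minute hand is at 6t degrees.
The smaller angle between them is 100 degrees when |30H - 5.5t| = 100 or |30H - 5.5t| = 260.
With H = 5, solve 30 x 5 - 5.5t = +/- target for each target:
  t = (30 x 5 - 100) / 5.5 = 9.09
  t = (30 x 5 + 100) / 5.5 = 45.45
  t = (30 x 5 - 260) / 5.5 = -20 (outside (0, 60))
  t = (30 x 5 + 260) / 5.5 = 74.55 (outside (0, 60))
Valid solutions in (0, 60): {9.09, 45.45} minutes.
The first occurrence is t = 9.09 minutes.
The hands form a 100-degree angle at 9.09 minutes past 5:00.

Final answer: 9.09 minutes past 5:00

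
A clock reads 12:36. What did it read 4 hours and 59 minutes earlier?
Starting time: 12:36 = 36 total minutes past 12:00
Subtracting: 4 hours and 59 minutes = 299 minutes
36 - 299 = -263 (negative, add 12 hours = 720) = 457 minutes
= 7 hours and 37 minutes past 12:00 = 7:37

Final answer: 7:37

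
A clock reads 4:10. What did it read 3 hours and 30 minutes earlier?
Starting time: 4:10 = 250 total minutes past 12:00
Subtracting: 3 hours and 30 minutes = 210 minutes
250 - 210 = 40 minutes
= 40 minutes past 12:00 = 12:40

Final answer: 12:40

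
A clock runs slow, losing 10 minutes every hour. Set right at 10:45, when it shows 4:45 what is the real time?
For every 60 true minutes, the faulty clock advances 50 minutes, so 1 faulty-clock minute corresponds to 60/50 true minutes.
From 10:45 to 4:45 on the faulty dial is 360 minutes.
True elapsed: 360 x 60/50 = 432 minutes = 7 hours and 12 minutes.
True time: 10:45 + 7 hours and 12 minutes = 5:57.

Final answer: 5:57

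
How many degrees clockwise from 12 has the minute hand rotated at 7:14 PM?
The minute hand moves 6 degrees per minute.
At 7:14: 14 x 6 = 84 degrees

Final answer: 84 degrees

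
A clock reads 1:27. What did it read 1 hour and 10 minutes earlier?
Starting time: 1:27 = 87 total minutes past 12:00
Subtracting: 1 hour and 10 minutes = 70 minutes
87 - 70 = 17 minutes
= 17 minutes past 12:00 = 12:17

Final answer: 12:17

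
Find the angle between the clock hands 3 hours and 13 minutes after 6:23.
First find the time 3 hours and 13 minutes after 6:23.
Total minutes: 6 x 60 + 23 + 3 x 60 + 13 = 576.
576 mod 720 = 576 minutes = 9:36.
Now compute the angle at 9:36:
Hour hand: 9 x 30 + 36 x 0.5 = 288 degrees
Minute hand: 36 x 6 = 216 degrees
Difference: |288 - 216| = 72 degrees
The angle is 72 degrees

Final answer: 72 degrees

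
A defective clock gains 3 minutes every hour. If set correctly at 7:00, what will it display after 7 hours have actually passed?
For every 60 true minutes, the faulty clock advances 60 + 3 = 63 minutes.
True elapsed: 7 hours = 420 minutes.
Faulty clock advances: 420 x 63/60 = 441 minutes (drift: 21 minutes ahead).
Shown time: 7:00 + 441 minutes = 2:21.

Final answer: 2:21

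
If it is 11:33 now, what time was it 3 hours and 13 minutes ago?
Starting time: 11:33 = 693 total minutes past 12:00
Subtracting: 3 hours and 13 minutes = 193 minutes
693 - 193 = 500 minutes
= 8 hours and 20 minutes past 12:00 = 8:20

Final answer: 8:20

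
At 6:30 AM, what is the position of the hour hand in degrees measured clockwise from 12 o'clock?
The hour hand moves 30 degrees per hour and 0.5 degrees per minute.
At 6:30: (6) x 30 + 30 x 0.5 = 180 + 15 = 195 degrees

Final answer: 195 degrees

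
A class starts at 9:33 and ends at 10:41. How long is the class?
From 9:33 to 10:41:
(10 x 60 + 41) - (9 x 60 + 33) = 641 - 573 = 68 minutes
= 1 hour and 8 minutes

Final answer: 1 hour and 8 minutes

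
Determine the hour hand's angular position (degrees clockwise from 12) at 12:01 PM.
The hour hand moves 30 degrees per hour and 0.5 degrees per minute.
At 12:01: (0) x 30 + 1 x 0.5 = 0 + 0.5 = 0.5 degrees

Final answer: 0.5 degrees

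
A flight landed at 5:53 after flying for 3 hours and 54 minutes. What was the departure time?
Starting time: 5:53 = 353 total minutes past 12:00
Subtracting: 3 hours and 54 minutes = 234 minutes
353 - 234 = 119 minutes
= 1 hour and 59 minutes past 12:00 = 1:59

Final answer: 1:59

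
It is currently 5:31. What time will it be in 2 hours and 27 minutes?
Starting time: 5:31
Adding 27 minutes to 31 minutes: 31 + 27 = 58 minutes
Adding 2 hours: 5 + 2 = 7
Final time: 7:58

Final answer: 7:58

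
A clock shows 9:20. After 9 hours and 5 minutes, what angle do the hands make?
First find the time 9 hours and 5 minutes after 9:20.
Total minutes: 9 x 60 + 20 + 9 x 60 + 5 = 1105.
1105 mod 720 = 385 minutes = 6:25.
Now compute the angle at 6:25:
Hour hand: 6 x 30 + 25 x 0.5 = 192.5 degrees
Minute hand: 25 x 6 = 150 degrees
Difference: |192.5 - 150| = 42.5 degrees
The angle is 42.5 degrees

Final answer: 42.5 degrees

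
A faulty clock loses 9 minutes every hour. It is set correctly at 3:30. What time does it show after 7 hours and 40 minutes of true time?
For every 60 true minutes, the faulty clock advances 60 - 9 = 51 minutes.
True elapsed: 7 hours and 40 minutes = 460 minutes.
Faulty clock advances: 460 x 51/60 = 391 minutes (drift: 69 minutes behind).
Shown time: 3:30 + 391 minutes = 10:01.

Final answer: 10:01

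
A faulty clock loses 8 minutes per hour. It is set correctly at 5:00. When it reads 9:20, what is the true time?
For every 60 true minutes, the faulty clock advances 52 minutes, so 1 faulty-clock minute corresponds to 60/52 true minutes.
From 5:00 to 9:20 on the faulty dial is 260 minutes.
True elapsed: 260 x 60/52 = 300 minutes = 5 hours.
True time: 5:00 + 5 hours = 10:00.

Final answer: 10:00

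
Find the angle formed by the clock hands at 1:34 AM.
Hour hand position: 1 x 30 + 34 x 0.5 = 47 degrees
Minute hand position: 34 x 6 = 204 degrees
Difference: |47 - 204| = 157 degrees
The angle between the hands is 157 degrees

Final answer: 157 degrees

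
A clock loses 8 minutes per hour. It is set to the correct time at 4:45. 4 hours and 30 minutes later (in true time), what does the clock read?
For every 60 true minutes, the faulty clock advances 60 - 8 = 52 minutes.
True elapsed: 4 hours and 30 minutes = 270 minutes.
Faulty clock advances: 270 x 52/60 = 234 minutes (drift: 36 minutes behind).
Shown time: 4:45 + 234 minutes = 8:39.

Final answer: 8:39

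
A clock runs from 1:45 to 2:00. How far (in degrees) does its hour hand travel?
The hour hand moves 0.5 degrees per minute.
Time elapsed: 2:00 - 1:45 = 15 minutes
Angular displacement: 15 x 0.5 = 7.5 degrees

Final answer: 7.5 degrees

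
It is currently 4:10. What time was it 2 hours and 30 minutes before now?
Starting time: 4:10 = 250 total minutes past 12:00
Subtracting: 2 hours and 30 minutes = 150 minutes
250 - 150 = 100 minutes
= 1 hour and 40 minutes past 12:00 = 1:40

Final answer: 1:40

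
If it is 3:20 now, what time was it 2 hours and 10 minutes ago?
Starting time: 3:20 = 200 total minutes past 12:00
Subtracting: 2 hours and 10 minutes = 130 minutes
200 - 130 = 70 minutes
= 1 hour and 10 minutes past 12:00 = 1:10

Final answer: 1:10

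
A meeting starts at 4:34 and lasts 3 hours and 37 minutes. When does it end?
Starting time: 4:34
Adding 37 minutes to 34 minutes: 34 + 37 = 71 minutes = 1 hour and 11 minutes
Adding 3 hours: 4 + 3 + 1 (carry) = 8
Final time: 8:11

Final answer: 8:11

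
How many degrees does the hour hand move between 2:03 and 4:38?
The hour hand moves 0.5 degrees per minute.
Time elapsed: 4:38 - 2:03 = 155 minutes
Angular displacement: 155 x 0.5 = 77.5 degrees

Final answer: 77.5 degrees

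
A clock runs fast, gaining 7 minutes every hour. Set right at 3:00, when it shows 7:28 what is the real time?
For every 60 true minutes, the faulty clock advances 67 minutes, so 1 faulty-clock minute corresponds to 60/67 true minutes.
From 3:00 to 7:28 on the faulty dial is 268 minutes.
True elapsed: 268 x 60/67 = 240 minutes = 4 hours.
True time: 3:00 + 4 hours = 7:00.

Final answer: 7:00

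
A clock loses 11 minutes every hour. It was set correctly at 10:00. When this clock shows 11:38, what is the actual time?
For every 60 true minutes, the faulty clock advances 49 minutes, so 1 faulty-clock minute corresponds to 60/49 true minutes.
From 10:00 to 11:38 on the faulty dial is 98 minutes.
True elapsed: 98 x 60/49 = 120 minutes = 2 hours.
True time: 10:00 + 2 hours = 12:00.

Final answer: 12:00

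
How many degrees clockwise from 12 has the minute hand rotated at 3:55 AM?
The minute hand moves 6 degrees per minute.
At 3:55: 55 x 6 = 330 degrees

Final answer: 330 degrees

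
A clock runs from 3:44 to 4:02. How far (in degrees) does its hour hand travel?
The hour hand moves 0.5 degrees per minute.
Time elapsed: 4:02 - 3:44 = 18 minutes
Angular displacement: 18 x 0.5 = 9 degrees

Final answer: 9 degrees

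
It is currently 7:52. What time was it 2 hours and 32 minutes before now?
Starting time: 7:52 = 472 total minutes past 12:00
Subtracting: 2 hours and 32 minutes = 152 minutes
472 - 152 = 320 minutes
= 5 hours and 20 minutes past 12:00 = 5:20

Final answer: 5:20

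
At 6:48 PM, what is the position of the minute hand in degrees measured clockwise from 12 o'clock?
The minute hand moves 6 degrees per minute.
At 6:48: 48 x 6 = 288 degrees

Final answer: 288 degrees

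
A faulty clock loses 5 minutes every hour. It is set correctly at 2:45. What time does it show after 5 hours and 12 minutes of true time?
For every 60 true minutes, the faulty clock advances 60 - 5 = 55 minutes.
True elapsed: 5 hours and 12 minutes = 312 minutes.
Faulty clock advances: 312 x 55/60 = 286 minutes (drift: 26 minutes behind).
Shown time: 2:45 + 286 minutes = 7:31.

Final answer: 7:31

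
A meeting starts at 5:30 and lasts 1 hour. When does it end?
Starting time: 5:30
Adding 0 minutes to 30 minutes: 30 + 0 = 30 minutes
Adding 1 hour: 5 + 1 = 6
Final time: 6:30

Final answer: 6:30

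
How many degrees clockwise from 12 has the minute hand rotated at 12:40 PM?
The minute hand moves 6 degrees per minute.
At 12:40: 40 x 6 = 240 degrees

Final answer: 240 degrees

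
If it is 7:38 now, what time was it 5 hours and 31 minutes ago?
Starting time: 7:38 = 458 total minutes past 12:00
Subtracting: 5 hours and 31 minutes = 331 minutes
458 - 331 = 127 minutes
= 2 hours and 7 minutes past 12:00 = 2:07

Final answer: 2:07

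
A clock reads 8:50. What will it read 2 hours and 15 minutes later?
Starting time: 8:50
Adding 15 minutes to 50 minutes: 50 + 15 = 65 minutes = 1 hour and 5 minutes
Adding 2 hours: 8 + 2 + 1 (carry) = 11
Final time: 11:05

Final answer: 11:05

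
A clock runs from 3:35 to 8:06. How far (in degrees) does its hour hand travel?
The hour hand moves 0.5 degrees per minute.
Time elapsed: 8:06 - 3:35 = 271 minutes
Angular displacement: 271 x 0.5 = 135.5 degrees

Final answer: 135.5 degrees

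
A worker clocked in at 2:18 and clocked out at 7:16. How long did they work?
From 2:18 to 7:16:
(7 x 60 + 16) - (2 x 60 + 18) = 436 - 138 = 298 minutes
= 4 hours and 58 minutes

Final answer: 4 hours and 58 minutes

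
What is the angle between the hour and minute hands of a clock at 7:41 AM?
Hour hand position: 7 x 30 + 41 x 0.5 = 230.5 degrees
Minute hand position: 41 x 6 = 246 degrees
Difference: |230.5 - 246| = 15.5 degrees
The angle between the hands is 15.5 degrees

Final answer: 15.5 degrees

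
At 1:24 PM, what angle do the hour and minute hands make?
Hour hand position: 1 x 30 + 24 x 0.5 = 42 degrees
Minute hand position: 24 x 6 = 144 degrees
Difference: |42 - 144| = 102 degrees
The angle between the hands is 102 degrees

Final answer: 102 degrees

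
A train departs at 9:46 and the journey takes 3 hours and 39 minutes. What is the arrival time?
Starting time: 9:46
Adding 39 minutes to 46 minutes: 46 + 39 = 85 minutes = 1 hour and 25 minutes
Adding 3 hours: 9 + 3 + 1 (carry) = 13 - 12 = 1
Final time: 1:25

Final answer: 1:25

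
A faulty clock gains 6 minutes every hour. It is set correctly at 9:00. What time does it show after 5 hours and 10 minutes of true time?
For every 60 true minutes, the faulty clock advances 60 + 6 = 66 minutes.
True elapsed: 5 hours and 10 minutes = 310 minutes.
Faulty clock advances: 310 x 66/60 = 341 minutes (drift: 31 minutes ahead).
Shown time: 9:00 + 341 minutes = 2:41.

Final answer: 2:41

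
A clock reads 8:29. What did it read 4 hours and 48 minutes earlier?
Starting time: 8:29 = 509 total minutes past 12:00
Subtracting: 4 hours and 48 minutes = 288 minutes
509 - 288 = 221 minutes
= 3 hours and 41 minutes past 12:00 = 3:41

Final answer: 3:41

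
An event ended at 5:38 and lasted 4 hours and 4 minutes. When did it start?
Starting time: 5:38 = 338 total minutes past 12:00
Subtracting: 4 hours and 4 minutes = 244 minutes
338 - 244 = 94 minutes
= 1 hour and 34 minutes past 12:00 = 1:34

Final answer: 1:34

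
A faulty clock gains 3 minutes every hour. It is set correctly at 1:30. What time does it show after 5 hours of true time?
For every 60 true minutes, the faulty clock advances 60 + 3 = 63 minutes.
True elapsed: 5 hours = 300 minutes.
Faulty clock advances: 300 x 63/60 = 315 minutes (drift: 15 minutes ahead).
Shown time: 1:30 + 315 minutes = 6:45.

Final answer: 6:45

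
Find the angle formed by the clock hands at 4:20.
Hour hand position: 4 x 30 + 20 x 0.5 = 130 degrees
Minute hand position: 20 x 6 = 120 degrees
Difference: |130 - 120| = 10 degrees
The angle between the hands is 10 degrees

Final answer: 10 degrees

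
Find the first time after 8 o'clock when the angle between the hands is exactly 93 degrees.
At t minutes past 8:00, the hour hand is at 30 x 8 + 0.5t degrees and the minute hand is at 6t degrees.
The smaller angle between them is 93 degrees when |30H - 5.5t| = 93 or |30H - 5.5t| = 267.
With H = 8, solve 30 x 8 - 5.5t = +/- target for each target:
  t = (30 x 8 - 93) / 5.5 = 26.73
  t = (30 x 8 + 93) / 5.5 = 60.55 (outside (0, 60))
  t = (30 x 8 - 267) / 5.5 = -4.91 (outside (0, 60))
  t = (30 x 8 + 267) / 5.5 = 92.18 (outside (0, 60))
Valid solutions in (0, 60): {26.73} minutes.
The first occurrence is t = 26.73 minutes.
The hands form a 93-degree angle at 26.73 minutes past 8:00.

Final answer: 26.73 minutes past 8:00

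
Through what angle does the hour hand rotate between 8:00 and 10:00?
The hour hand moves 0.5 degrees per minute.
Time elapsed: 10:00 - 8:00 = 120 minutes
Angular displacement: 120 x 0.5 = 60 degrees

Final answer: 60 degrees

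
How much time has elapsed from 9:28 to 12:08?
From 9:28 to 12:08:
(12 x 60 + 8) - (9 x 60 + 28) = 728 - 568 = 160 minutes
= 2 hours and 40 minutes

Final answer: 2 hours and 40 minutes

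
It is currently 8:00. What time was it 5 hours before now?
Starting time: 8:00 = 480 total minutes past 12:00
Subtracting: 5 hours = 300 minutes
480 - 300 = 180 minutes
= 3 hours past 12:00 = 3:00

Final answer: 3:00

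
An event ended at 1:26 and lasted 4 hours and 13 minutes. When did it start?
Starting time: 1:26 = 86 total minutes past 12:00
Subtracting: 4 hours and 13 minutes = 253 minutes
86 - 253 = -167 (negative, add 12 hours = 720) = 553 minutes
= 9 hours and 13 minutes past 12:00 = 9:13

Final answer: 9:13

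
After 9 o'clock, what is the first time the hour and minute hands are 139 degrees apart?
At t minutes past 9:00, the hour hand is at 30 x 9 + 0.5t degrees and the minute hand is at 6t degrees.
The smaller angle between them is 139 degrees when |30H - 5.5t| = 139 or |30H - 5.5t| = 221.
With H = 9, solve 30 x 9 - 5.5t = +/- target for each target:
  t = (30 x 9 - 139) / 5.5 = 23.82
  t = (30 x 9 + 139) / 5.5 = 74.36 (outside (0, 60))
  t = (30 x 9 - 221) / 5.5 = 8.91
  t = (30 x 9 + 221) / 5.5 = 89.27 (outside (0, 60))
Valid solutions in (0, 60): {8.91, 23.82} minutes.
The first occurrence is t = 8.91 minutes.
The hands form a 139-degree angle at 8.91 minutes past 9:00.

Final answer: 8.91 minutes past 9:00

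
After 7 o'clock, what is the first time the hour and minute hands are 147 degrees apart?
At t minutes past 7:00, the hour hand is at 30 x 7 + 0.5t degrees and the minute hand is at 6t degrees.
The smaller angle between them is 147 degrees when |30H - 5.5t| = 147 or |30H - 5.5t| = 213.
With H = 7, solve 30 x 7 - 5.5t = +/- target for each target:
  t = (30 x 7 - 147) / 5.5 = 11.45
  t = (30 x 7 + 147) / 5.5 = 64.91 (outside (0, 60))
  t = (30 x 7 - 213) / 5.5 = -0.55 (outside (0, 60))
  t = (30 x 7 + 213) / 5.5 = 76.91 (outside (0, 60))
Valid solutions in (0, 60): {11.45} minutes.
The first occurrence is t = 11.45 minutes.
The hands form a 147-degree angle at 11.45 minutes past 7:00.

Final answer: 11.45 minutes past 7:00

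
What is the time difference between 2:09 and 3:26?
From 2:09 to 3:26:
(3 x 60 + 26) - (2 x 60 + 9) = 206 - 129 = 77 minutes
= 1 hour and 17 minutes

Final answer: 1 hour and 17 minutes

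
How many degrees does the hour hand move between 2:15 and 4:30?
The hour hand moves 0.5 degrees per minute.
Time elapsed: 4:30 - 2:15 = 135 minutes
Angular displacement: 135 x 0.5 = 67.5 degrees

Final answer: 67.5 degrees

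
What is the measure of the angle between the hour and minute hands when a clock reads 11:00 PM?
Hour hand position: 11 x 30 + 0 x 0.5 = 330 degrees
Minute hand position: 0 x 6 = 0 degrees
Difference: |330 - 0| = 330 degrees
Since 330 > 180, the smaller angle is 360 - 330 = 30 degrees

Final answer: 30 degrees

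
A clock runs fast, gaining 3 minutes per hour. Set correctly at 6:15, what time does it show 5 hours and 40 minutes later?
For every 60 true minutes, the faulty clock advances 60 + 3 = 63 minutes.
True elapsed: 5 hours and 40 minutes = 340 minutes.
Faulty clock advances: 340 x 63/60 = 357 minutes (drift: 17 minutes ahead).
Shown time: 6:15 + 357 minutes = 12:12.

Final answer: 12:12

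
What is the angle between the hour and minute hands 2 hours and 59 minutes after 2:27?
First find the time 2 hours and 59 minutes after 2:27.
Total minutes: 2 x 60 + 27 + 2 x 60 + 59 = 326.
326 mod 720 = 326 minutes = 5:26.
Now compute the angle at 5:26:
Hour hand: 5 x 30 + 26 x 0.5 = 163 degrees
Minute hand: 26 x 6 = 156 degrees
Difference: |163 - 156| = 7 degrees
The angle is 7 degrees

Final answer: 7 degrees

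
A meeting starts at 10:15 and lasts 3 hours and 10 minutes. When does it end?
Starting time: 10:15
Adding 10 minutes to 15 minutes: 15 + 10 = 25 minutes
Adding 3 hours: 10 + 3 = 13 - 12 = 1
Final time: 1:25

Final answer: 1:25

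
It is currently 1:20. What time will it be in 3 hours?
Starting time: 1:20
Adding 0 minutes to 20 minutes: 20 + 0 = 20 minutes
Adding 3 hours: 1 + 3 = 4
Final time: 4:20

Final answer: 4:20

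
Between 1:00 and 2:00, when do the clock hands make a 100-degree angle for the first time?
At t minutes past 1:00, the hour hand is at 30 x 1 + 0.5t degrees and the minute hand is at 6t degrees.
The smaller angle between them is 100 degrees when |30H - 5.5t| = 100 or |30H - 5.5t| = 260.
With H = 1, solve 30 x 1 - 5.5t = +/- target for each target:
  t = (30 x 1 - 100) / 5.5 = -12.73 (outside (0, 60))
  t = (30 x 1 + 100) / 5.5 = 23.64
  t = (30 x 1 - 260) / 5.5 = -41.82 (outside (0, 60))
  t = (30 x 1 + 260) / 5.5 = 52.73
Valid solutions in (0, 60): {23.64, 52.73} minutes.
The first occurrence is t = 23.64 minutes.
The hands form a 100-degree angle at 23.64 minutes past 1:00.

Final answer: 23.64 minutes past 1:00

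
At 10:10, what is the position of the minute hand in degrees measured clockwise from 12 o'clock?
The minute hand moves 6 degrees per minute.
At 10:10: 10 x 6 = 60 degrees

Final answer: 60 degrees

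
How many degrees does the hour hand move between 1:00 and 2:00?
The hour hand moves 0.5 degrees per minute.
Time elapsed: 2:00 - 1:00 = 60 minutes
Angular displacement: 60 x 0.5 = 30 degrees

Final answer: 30 degrees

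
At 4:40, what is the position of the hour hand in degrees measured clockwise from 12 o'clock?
The hour hand moves 30 degrees per hour and 0.5 degrees per minute.
At 4:40: (4) x 30 + 40 x 0.5 = 120 + 20 = 140 degrees

Final answer: 140 degrees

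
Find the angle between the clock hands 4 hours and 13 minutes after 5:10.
First find the time 4 hours and 13 minutes after 5:10.
Total minutes: 5 x 60 + 10 + 4 x 60 + 13 = 563.
563 mod 720 = 563 minutes = 9:23.
Now compute the angle at 9:23:
Hour hand: 9 x 30 + 23 x 0.5 = 281.5 degrees
Minute hand: 23 x 6 = 138 degrees
Difference: |281.5 - 138| = 143.5 degrees
The angle is 143.5 degrees

Final answer: 143.5 degrees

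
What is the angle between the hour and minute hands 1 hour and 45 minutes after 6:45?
First find the time 1 hour and 45 minutes after 6:45.
Total minutes: 6 x 60 + 45 + 1 x 60 + 45 = 510.
510 mod 720 = 510 minutes = 8:30.
Now compute the angle at 8:30:
Hour hand: 8 x 30 + 30 x 0.5 = 255 degrees
Minute hand: 30 x 6 = 180 degrees
Difference: |255 - 180| = 75 degrees
The angle is 75 degrees

Final answer: 75 degrees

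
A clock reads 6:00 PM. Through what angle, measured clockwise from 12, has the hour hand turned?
The hour hand moves 30 degrees per hour and 0.5 degrees per minute.
At 6:00: (6) x 30 + 0 x 0.5 = 180 + 0 = 180 degrees

Final answer: 180 degrees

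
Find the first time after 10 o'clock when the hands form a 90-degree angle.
At t minutes past 10:00, the hour hand is at 30 x 10 + 0.5t degrees and the minute hand is at 6t degrees.
The smaller angle between them is 90 degrees when |30H - 5.5t| = 90 or |30H - 5.5t| = 270.
With H = 10, solve 30 x 10 - 5.5t = +/- target for each target:
  t = (30 x 10 - 90) / 5.5 = 38.18
  t = (30 x 10 + 90) / 5.5 = 70.91 (outside (0, 60))
  t = (30 x 10 - 270) / 5.5 = 5.45
  t = (30 x 10 + 270) / 5.5 = 103.64 (outside (0, 60))
Valid solutions in (0, 60): {5.45, 38.18} minutes.
First occurrence: t = 5.45 minutes.
The hands are at right angles at 5.45 minutes past 10:00.

Final answer: 5.45 minutes past 10:00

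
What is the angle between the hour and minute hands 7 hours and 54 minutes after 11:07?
First find the time 7 hours and 54 minutes after 11:07.
Total minutes: 11 x 60 + 7 + 7 x 60 + 54 = 1141.
1141 mod 720 = 421 minutes = 7:01.
Now compute the angle at 7:01:
Hour hand: 7 x 30 + 1 x 0.5 = 210.5 degrees
Minute hand: 1 x 6 = 6 degrees
Difference: |210.5 - 6| = 204.5 degrees
Smaller angle: 360 - 204.5 = 155.5 degrees

Final answer: 155.5 degrees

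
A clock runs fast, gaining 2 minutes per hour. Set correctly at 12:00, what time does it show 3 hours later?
For every 60 true minutes, the faulty clock advances 60 + 2 = 62 minutes.
True elapsed: 3 hours = 180 minutes.
Faulty clock advances: 180 x 62/60 = 186 minutes (drift: 6 minutes ahead).
Shown time: 12:00 + 186 minutes = 3:06.

Final answer: 3:06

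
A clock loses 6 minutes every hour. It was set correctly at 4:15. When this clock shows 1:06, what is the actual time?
For every 60 true minutes, the faulty clock advances 54 minutes, so 1 faulty-clock minute corresponds to 60/54 true minutes.
From 4:15 to 1:06 on the faulty dial is 531 minutes.
True elapsed: 531 x 60/54 = 590 minutes = 9 hours and 50 minutes.
True time: 4:15 + 9 hours and 50 minutes = 2:05.

Final answer: 2:05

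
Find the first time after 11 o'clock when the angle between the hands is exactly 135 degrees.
At t minutes past 11:00, the hour hand is at 30 x 11 + 0.5t degrees and the minute hand is at 6t degrees.
The smaller angle between them is 135 degrees when |30H - 5.5t| = 135 or |30H - 5.5t| = 225.
With H = 11, solve 30 x 11 - 5.5t = +/- target for each target:
  t = (30 x 11 - 135) / 5.5 = 35.45
  t = (30 x 11 + 135) / 5.5 = 84.55 (outside (0, 60))
  t = (30 x 11 - 225) / 5.5 = 19.09
  t = (30 x 11 + 225) / 5.5 = 100.91 (outside (0, 60))
Valid solutions in (0, 60): {19.09, 35.45} minutes.
The first occurrence is t = 19.09 minutes.
The hands form a 135-degree angle at 19.09 minutes past 11:00.

Final answer: 19.09 minutes past 11:00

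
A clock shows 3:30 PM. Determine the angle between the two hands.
Hour hand position: 3 x 30 + 30 x 0.5 = 105 degrees
Minute hand position: 30 x 6 = 180 degrees
Difference: |105 - 180| = 75 degrees
The angle between the hands is 75 degrees

Final answer: 75 degrees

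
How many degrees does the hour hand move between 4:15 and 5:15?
The hour hand moves 0.5 degrees per minute.
Time elapsed: 5:15 - 4:15 = 60 minutes
Angular displacement: 60 x 0.5 = 30 degrees

Final answer: 30 degrees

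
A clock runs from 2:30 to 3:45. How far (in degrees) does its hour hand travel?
The hour hand moves 0.5 degrees per minute.
Time elapsed: 3:45 - 2:30 = 75 minutes
Angular displacement: 75 x 0.5 = 37.5 degrees

Final answer: 37.5 degrees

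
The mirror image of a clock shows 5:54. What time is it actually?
Reflection across the vertical (12-6) axis maps a hand at angle A degrees to (360 - A) degrees, which sends a reading of T minutes past 12:00 to (720 - T) minutes past 12:00.
Mirror reads 5:54 = 354 minutes past 12:00.
Actual time: (720 - 354) mod 720 = 366 minutes = 6:06.

Final answer: 6:06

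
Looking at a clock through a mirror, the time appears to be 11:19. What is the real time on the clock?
Reflection across the vertical (12-6) axis maps a hand at angle A degrees to (360 - A) degrees, which sends a reading of T minutes past 12:00 to (720 - T) minutes past 12:00.
Mirror reads 11:19 = 679 minutes past 12:00.
Actual time: (720 - 679) mod 720 = 41 minutes = 12:41.

Final answer: 12:41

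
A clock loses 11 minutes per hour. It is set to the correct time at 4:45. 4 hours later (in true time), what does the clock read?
For every 60 true minutes, the faulty clock advances 60 - 11 = 49 minutes.
True elapsed: 4 hours = 240 minutes.
Faulty clock advances: 240 x 49/60 = 196 minutes (drift: 44 minutes behind).
Shown time: 4:45 + 196 minutes = 8:01.

Final answer: 8:01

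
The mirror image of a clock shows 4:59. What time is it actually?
Reflection across the vertical (12-6) axis maps a hand at angle A degrees to (360 - A) degrees, which sends a reading of T minutes past 12:00 to (720 - T) minutes past 12:00.
Mirror reads 4:59 = 299 minutes past 12:00.
Actual time: (720 - 299) mod 720 = 421 minutes = 7:01.

Final answer: 7:01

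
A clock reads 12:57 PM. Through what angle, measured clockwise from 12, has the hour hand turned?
The hour hand moves 30 degrees per hour and 0.5 degrees per minute.
At 12:57: (0) x 30 + 57 x 0.5 = 0 + 28.5 = 28.5 degrees

Final answer: 28.5 degrees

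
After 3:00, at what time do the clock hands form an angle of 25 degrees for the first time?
At t minutes past 3:00, the hour hand is at 30 x 3 + 0.5t degrees and the minute hand is at 6t degrees.
The smaller angle between them is 25 degrees when |30H - 5.5t| = 25 or |30H - 5.5t| = 335.
With H = 3, solve 30 x 3 - 5.5t = +/- target for each target:
  t = (30 x 3 - 25) / 5.5 = 11.82
  t = (30 x 3 + 25) / 5.5 = 20.91
  t = (30 x 3 - 335) / 5.5 = -44.55 (outside (0, 60))
  t = (30 x 3 + 335) / 5.5 = 77.27 (outside (0, 60))
Valid solutions in (0, 60): {11.82, 20.91} minutes.
The first occurrence is t = 11.82 minutes.
The hands form a 25-degree angle at 11.82 minutes past 3:00.

Final answer: 11.82 minutes past 3:00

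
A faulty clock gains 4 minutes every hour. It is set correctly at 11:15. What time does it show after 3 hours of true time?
For every 60 true minutes, the faulty clock advances 60 + 4 = 64 minutes.
True elapsed: 3 hours = 180 minutes.
Faulty clock advances: 180 x 64/60 = 192 minutes (drift: 12 minutes ahead).
Shown time: 11:15 + 192 minutes = 2:27.

Final answer: 2:27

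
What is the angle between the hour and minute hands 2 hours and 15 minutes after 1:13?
First find the time 2 hours and 15 minutes after 1:13.
Total minutes: 1 x 60 + 13 + 2 x 60 + 15 = 208.
208 mod 720 = 208 minutes = 3:28.
Now compute the angle at 3:28:
Hour hand: 3 x 30 + 28 x 0.5 = 104 degrees
Minute hand: 28 x 6 = 168 degrees
Difference: |104 - 168| = 64 degrees
The angle is 64 degrees

Final answer: 64 degrees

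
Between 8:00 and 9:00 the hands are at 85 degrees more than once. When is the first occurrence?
At t minutes past 8:00, the hour hand is at 30 x 8 + 0.5t degrees and the minute hand is at 6t degrees.
The smaller angle between them is 85 degrees when |30H - 5.5t| = 85 or |30H - 5.5t| = 275.
With H = 8, solve 30 x 8 - 5.5t = +/- target for each target:
  t = (30 x 8 - 85) / 5.5 = 28.18
  t = (30 x 8 + 85) / 5.5 = 59.09
  t = (30 x 8 - 275) / 5.5 = -6.36 (outside (0, 60))
  t = (30 x 8 + 275) / 5.5 = 93.64 (outside (0, 60))
Valid solutions in (0, 60): {28.18, 59.09} minutes.
The first occurrence is t = 28.18 minutes.
The hands form a 85-degree angle at 28.18 minutes past 8:00.

Final answer: 28.18 minutes past 8:00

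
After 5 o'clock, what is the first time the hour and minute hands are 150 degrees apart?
At t minutes past 5:00, the hour hand is at 30 x 5 + 0.5t degrees and the minute hand is at 6t degrees.
The smaller angle between them is 150 degrees when |30H - 5.5t| = 150 or |30H - 5.5t| = 210.
With H = 5, solve 30 x 5 - 5.5t = +/- target for each target:
  t = (30 x 5 - 150) / 5.5 = 0 (outside (0, 60))
  t = (30 x 5 + 150) / 5.5 = 54.55
  t = (30 x 5 - 210) / 5.5 = -10.91 (outside (0, 60))
  t = (30 x 5 + 210) / 5.5 = 65.45 (outside (0, 60))
Valid solutions in (0, 60): {54.55} minutes.
The first occurrence is t = 54.55 minutes.
The hands form a 150-degree angle at 54.55 minutes past 5:00.

Final answer: 54.55 minutes past 5:00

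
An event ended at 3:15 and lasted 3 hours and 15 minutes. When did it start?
Starting time: 3:15 = 195 total minutes past 12:00
Subtracting: 3 hours and 15 minutes = 195 minutes
195 - 195 = 0 minutes
= 0 minutes past 12:00 = 12:00

Final answer: 12:00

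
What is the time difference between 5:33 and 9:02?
From 5:33 to 9:02:
(9 x 60 + 2) - (5 x 60 + 33) = 542 - 333 = 209 minutes
= 3 hours and 29 minutes

Final answer: 3 hours and 29 minutes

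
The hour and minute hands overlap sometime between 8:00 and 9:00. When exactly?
The minute hand gains 5.5 degrees per minute on the hour hand.
At 8:00, the hour hand is at 240 degrees and the minute hand is at 0 degrees.
The gap is 240 degrees. Time to close: 240/5.5 = 60 x 8/11 = 43.64 minutes.
The hands overlap at 43.64 minutes past 8:00.

Final answer: 43.64 minutes past 8:00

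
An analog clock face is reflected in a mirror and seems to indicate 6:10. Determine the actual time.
Reflection across the vertical (12-6) axis maps a hand at angle A degrees to (360 - A) degrees, which sends a reading of T minutes past 12:00 to (720 - T) minutes past 12:00.
Mirror reads 6:10 = 370 minutes past 12:00.
Actual time: (720 - 370) mod 720 = 350 minutes = 5:50.

Final answer: 5:50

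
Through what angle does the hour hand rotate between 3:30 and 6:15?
The hour hand moves 0.5 degrees per minute.
Time elapsed: 6:15 - 3:30 = 165 minutes
Angular displacement: 165 x 0.5 = 82.5 degrees

Final answer: 82.5 degrees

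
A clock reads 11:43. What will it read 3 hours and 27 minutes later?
Starting time: 11:43
Adding 27 minutes to 43 minutes: 43 + 27 = 70 minutes = 1 hour and 10 minutes
Adding 3 hours: 11 + 3 + 1 (carry) = 15 - 12 = 3
Final time: 3:10

Final answer: 3:10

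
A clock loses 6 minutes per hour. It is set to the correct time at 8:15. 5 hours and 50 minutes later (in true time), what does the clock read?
For every 60 true minutes, the faulty clock advances 60 - 6 = 54 minutes.
True elapsed: 5 hours and 50 minutes = 350 minutes.
Faulty clock advances: 350 x 54/60 = 315 minutes (drift: 35 minutes behind).
Shown time: 8:15 + 315 minutes = 1:30.

Final answer: 1:30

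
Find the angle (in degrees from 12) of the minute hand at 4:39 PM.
The minute hand moves 6 degrees per minute.
At 4:39: 39 x 6 = 234 degrees

Final answer: 234 degrees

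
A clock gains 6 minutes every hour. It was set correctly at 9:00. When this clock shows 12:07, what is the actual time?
For every 60 true minutes, the faulty clock advances 66 minutes, so 1 faulty-clock minute corresponds to 60/66 true minutes.
From 9:00 to 12:07 on the faulty dial is 187 minutes.
True elapsed: 187 x 60/66 = 170 minutes = 2 hours and 50 minutes.
True time: 9:00 + 2 hours and 50 minutes = 11:50.

Final answer: 11:50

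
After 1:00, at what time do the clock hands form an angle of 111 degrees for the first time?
At t minutes past 1:00, the hour hand is at 30 x 1 + 0.5t degrees and the minute hand is at 6t degrees.
The smaller angle between them is 111 degrees when |30H - 5.5t| = 111 or |30H - 5.5t| = 249.
With H = 1, solve 30 x 1 - 5.5t = +/- target for each target:
  t = (30 x 1 - 111) / 5.5 = -14.73 (outside (0, 60))
  t = (30 x 1 + 111) / 5.5 = 25.64
  t = (30 x 1 - 249) / 5.5 = -39.82 (outside (0, 60))
  t = (30 x 1 + 249) / 5.5 = 50.73
Valid solutions in (0, 60): {25.64, 50.73} minutes.
The first occurrence is t = 25.64 minutes.
The hands form a 111-degree angle at 25.64 minutes past 1:00.

Final answer: 25.64 minutes past 1:00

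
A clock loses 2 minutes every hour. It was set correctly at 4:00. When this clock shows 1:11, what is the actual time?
For every 60 true minutes, the faulty clock advances 58 minutes, so 1 faulty-clock minute corresponds to 60/58 true minutes.
From 4:00 to 1:11 on the faulty dial is 551 minutes.
True elapsed: 551 x 60/58 = 570 minutes = 9 hours and 30 minutes.
True time: 4:00 + 9 hours and 30 minutes = 1:30.

Final answer: 1:30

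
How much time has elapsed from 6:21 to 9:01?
From 6:21 to 9:01:
(9 x 60 + 1) - (6 x 60 + 21) = 541 - 381 = 160 minutes
= 2 hours and 40 minutes

Final answer: 2 hours and 40 minutes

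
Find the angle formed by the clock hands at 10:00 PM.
Hour hand position: 10 x 30 + 0 x 0.5 = 300 degrees
Minute hand position: 0 x 6 = 0 degrees
Difference: |300 - 0| = 300 degrees
Since 300 > 180, the smaller angle is 360 - 300 = 60 degrees

Final answer: 60 degrees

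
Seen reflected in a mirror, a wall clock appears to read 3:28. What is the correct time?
Reflection across the vertical (12-6) axis maps a hand at angle A degrees to (360 - A) degrees, which sends a reading of T minutes past 12:00 to (720 - T) minutes past 12:00.
Mirror reads 3:28 = 208 minutes past 12:00.
Actual time: (720 - 208) mod 720 = 512 minutes = 8:32.

Final answer: 8:32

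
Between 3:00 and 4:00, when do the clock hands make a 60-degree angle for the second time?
At t minutes past 3:00, the hour hand is at 30 x 3 + 0.5t degrees and the minute hand is at 6t degrees.
The smaller angle between them is 60 degrees when |30H - 5.5t| = 60 or |30H - 5.5t| = 300.
With H = 3, solve 30 x 3 - 5.5t = +/- target for each target:
  t = (30 x 3 - 60) / 5.5 = 5.45
  t = (30 x 3 + 60) / 5.5 = 27.27
  t = (30 x 3 - 300) / 5.5 = -38.18 (outside (0, 60))
  t = (30 x 3 + 300) / 5.5 = 70.91 (outside (0, 60))
Valid solutions in (0, 60): {5.45, 27.27} minutes.
The second occurrence is t = 27.27 minutes.
The hands form a 60-degree angle at 27.27 minutes past 3:00.

Final answer: 27.27 minutes past 3:00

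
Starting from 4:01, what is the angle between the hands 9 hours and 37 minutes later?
First find the time 9 hours and 37 minutes after 4:01.
Total minutes: 4 x 60 + 1 + 9 x 60 + 37 = 818.
818 mod 720 = 98 minutes = 1:38.
Now compute the angle at 1:38:
Hour hand: 1 x 30 + 38 x 0.5 = 49 degrees
Minute hand: 38 x 6 = 228 degrees
Difference: |49 - 228| = 179 degrees
The angle is 179 degrees

Final answer: 179 degrees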